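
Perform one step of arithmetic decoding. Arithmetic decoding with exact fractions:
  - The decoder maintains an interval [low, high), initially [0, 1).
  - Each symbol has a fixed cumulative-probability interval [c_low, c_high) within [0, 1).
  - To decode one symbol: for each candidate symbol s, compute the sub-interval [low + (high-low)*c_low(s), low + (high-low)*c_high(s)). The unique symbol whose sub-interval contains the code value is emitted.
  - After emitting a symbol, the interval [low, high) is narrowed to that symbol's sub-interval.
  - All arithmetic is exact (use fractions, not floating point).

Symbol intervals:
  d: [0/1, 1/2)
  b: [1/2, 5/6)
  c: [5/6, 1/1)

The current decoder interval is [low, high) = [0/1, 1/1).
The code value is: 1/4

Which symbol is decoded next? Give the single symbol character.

Answer: d

Derivation:
Interval width = high − low = 1/1 − 0/1 = 1/1
Scaled code = (code − low) / width = (1/4 − 0/1) / 1/1 = 1/4
  d: [0/1, 1/2) ← scaled code falls here ✓
  b: [1/2, 5/6) 
  c: [5/6, 1/1) 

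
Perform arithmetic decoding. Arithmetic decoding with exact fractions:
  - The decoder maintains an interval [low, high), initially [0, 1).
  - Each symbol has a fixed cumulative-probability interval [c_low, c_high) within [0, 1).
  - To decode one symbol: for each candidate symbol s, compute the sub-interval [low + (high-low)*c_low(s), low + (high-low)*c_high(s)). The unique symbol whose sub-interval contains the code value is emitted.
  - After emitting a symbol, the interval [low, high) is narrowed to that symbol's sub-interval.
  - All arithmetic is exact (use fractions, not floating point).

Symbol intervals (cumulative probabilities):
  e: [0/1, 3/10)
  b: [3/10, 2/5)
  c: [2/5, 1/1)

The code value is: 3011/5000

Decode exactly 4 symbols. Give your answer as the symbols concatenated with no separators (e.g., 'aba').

Answer: cbbc

Derivation:
Step 1: interval [0/1, 1/1), width = 1/1 - 0/1 = 1/1
  'e': [0/1 + 1/1*0/1, 0/1 + 1/1*3/10) = [0/1, 3/10)
  'b': [0/1 + 1/1*3/10, 0/1 + 1/1*2/5) = [3/10, 2/5)
  'c': [0/1 + 1/1*2/5, 0/1 + 1/1*1/1) = [2/5, 1/1) <- contains code 3011/5000
  emit 'c', narrow to [2/5, 1/1)
Step 2: interval [2/5, 1/1), width = 1/1 - 2/5 = 3/5
  'e': [2/5 + 3/5*0/1, 2/5 + 3/5*3/10) = [2/5, 29/50)
  'b': [2/5 + 3/5*3/10, 2/5 + 3/5*2/5) = [29/50, 16/25) <- contains code 3011/5000
  'c': [2/5 + 3/5*2/5, 2/5 + 3/5*1/1) = [16/25, 1/1)
  emit 'b', narrow to [29/50, 16/25)
Step 3: interval [29/50, 16/25), width = 16/25 - 29/50 = 3/50
  'e': [29/50 + 3/50*0/1, 29/50 + 3/50*3/10) = [29/50, 299/500)
  'b': [29/50 + 3/50*3/10, 29/50 + 3/50*2/5) = [299/500, 151/250) <- contains code 3011/5000
  'c': [29/50 + 3/50*2/5, 29/50 + 3/50*1/1) = [151/250, 16/25)
  emit 'b', narrow to [299/500, 151/250)
Step 4: interval [299/500, 151/250), width = 151/250 - 299/500 = 3/500
  'e': [299/500 + 3/500*0/1, 299/500 + 3/500*3/10) = [299/500, 2999/5000)
  'b': [299/500 + 3/500*3/10, 299/500 + 3/500*2/5) = [2999/5000, 1501/2500)
  'c': [299/500 + 3/500*2/5, 299/500 + 3/500*1/1) = [1501/2500, 151/250) <- contains code 3011/5000
  emit 'c', narrow to [1501/2500, 151/250)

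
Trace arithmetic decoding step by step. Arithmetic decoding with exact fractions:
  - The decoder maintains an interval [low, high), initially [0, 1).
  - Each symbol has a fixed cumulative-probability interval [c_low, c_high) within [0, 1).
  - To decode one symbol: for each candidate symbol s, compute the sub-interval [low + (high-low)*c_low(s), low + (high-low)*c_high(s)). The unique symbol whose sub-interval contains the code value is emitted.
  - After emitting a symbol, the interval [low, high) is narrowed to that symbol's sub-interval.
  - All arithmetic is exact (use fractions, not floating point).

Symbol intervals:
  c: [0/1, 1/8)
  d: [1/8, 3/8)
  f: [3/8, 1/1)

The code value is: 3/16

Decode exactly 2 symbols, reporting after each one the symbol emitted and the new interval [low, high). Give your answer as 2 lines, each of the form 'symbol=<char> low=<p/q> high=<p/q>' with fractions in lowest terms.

Answer: symbol=d low=1/8 high=3/8
symbol=d low=5/32 high=7/32

Derivation:
Step 1: interval [0/1, 1/1), width = 1/1 - 0/1 = 1/1
  'c': [0/1 + 1/1*0/1, 0/1 + 1/1*1/8) = [0/1, 1/8)
  'd': [0/1 + 1/1*1/8, 0/1 + 1/1*3/8) = [1/8, 3/8) <- contains code 3/16
  'f': [0/1 + 1/1*3/8, 0/1 + 1/1*1/1) = [3/8, 1/1)
  emit 'd', narrow to [1/8, 3/8)
Step 2: interval [1/8, 3/8), width = 3/8 - 1/8 = 1/4
  'c': [1/8 + 1/4*0/1, 1/8 + 1/4*1/8) = [1/8, 5/32)
  'd': [1/8 + 1/4*1/8, 1/8 + 1/4*3/8) = [5/32, 7/32) <- contains code 3/16
  'f': [1/8 + 1/4*3/8, 1/8 + 1/4*1/1) = [7/32, 3/8)
  emit 'd', narrow to [5/32, 7/32)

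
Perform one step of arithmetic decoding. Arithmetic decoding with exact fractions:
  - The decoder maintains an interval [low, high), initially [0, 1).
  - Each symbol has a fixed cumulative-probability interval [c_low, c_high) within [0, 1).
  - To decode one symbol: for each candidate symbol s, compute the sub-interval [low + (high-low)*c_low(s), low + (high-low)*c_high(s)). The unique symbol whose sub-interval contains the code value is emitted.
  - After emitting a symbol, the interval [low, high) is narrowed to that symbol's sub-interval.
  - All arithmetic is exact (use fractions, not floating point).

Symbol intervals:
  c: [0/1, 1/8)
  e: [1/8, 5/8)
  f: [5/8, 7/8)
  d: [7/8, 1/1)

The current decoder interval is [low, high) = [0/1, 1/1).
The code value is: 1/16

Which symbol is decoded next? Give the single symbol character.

Interval width = high − low = 1/1 − 0/1 = 1/1
Scaled code = (code − low) / width = (1/16 − 0/1) / 1/1 = 1/16
  c: [0/1, 1/8) ← scaled code falls here ✓
  e: [1/8, 5/8) 
  f: [5/8, 7/8) 
  d: [7/8, 1/1) 

Answer: c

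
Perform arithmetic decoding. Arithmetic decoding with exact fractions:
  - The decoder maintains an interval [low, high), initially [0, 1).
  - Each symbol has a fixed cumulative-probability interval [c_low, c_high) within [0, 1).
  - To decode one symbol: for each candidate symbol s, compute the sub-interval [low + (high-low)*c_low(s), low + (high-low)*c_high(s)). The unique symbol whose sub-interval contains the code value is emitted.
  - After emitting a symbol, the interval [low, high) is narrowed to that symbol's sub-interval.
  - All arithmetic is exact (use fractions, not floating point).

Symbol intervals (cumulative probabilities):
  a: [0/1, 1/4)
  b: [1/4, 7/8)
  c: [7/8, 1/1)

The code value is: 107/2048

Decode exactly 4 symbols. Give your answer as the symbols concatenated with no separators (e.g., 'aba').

Answer: aabc

Derivation:
Step 1: interval [0/1, 1/1), width = 1/1 - 0/1 = 1/1
  'a': [0/1 + 1/1*0/1, 0/1 + 1/1*1/4) = [0/1, 1/4) <- contains code 107/2048
  'b': [0/1 + 1/1*1/4, 0/1 + 1/1*7/8) = [1/4, 7/8)
  'c': [0/1 + 1/1*7/8, 0/1 + 1/1*1/1) = [7/8, 1/1)
  emit 'a', narrow to [0/1, 1/4)
Step 2: interval [0/1, 1/4), width = 1/4 - 0/1 = 1/4
  'a': [0/1 + 1/4*0/1, 0/1 + 1/4*1/4) = [0/1, 1/16) <- contains code 107/2048
  'b': [0/1 + 1/4*1/4, 0/1 + 1/4*7/8) = [1/16, 7/32)
  'c': [0/1 + 1/4*7/8, 0/1 + 1/4*1/1) = [7/32, 1/4)
  emit 'a', narrow to [0/1, 1/16)
Step 3: interval [0/1, 1/16), width = 1/16 - 0/1 = 1/16
  'a': [0/1 + 1/16*0/1, 0/1 + 1/16*1/4) = [0/1, 1/64)
  'b': [0/1 + 1/16*1/4, 0/1 + 1/16*7/8) = [1/64, 7/128) <- contains code 107/2048
  'c': [0/1 + 1/16*7/8, 0/1 + 1/16*1/1) = [7/128, 1/16)
  emit 'b', narrow to [1/64, 7/128)
Step 4: interval [1/64, 7/128), width = 7/128 - 1/64 = 5/128
  'a': [1/64 + 5/128*0/1, 1/64 + 5/128*1/4) = [1/64, 13/512)
  'b': [1/64 + 5/128*1/4, 1/64 + 5/128*7/8) = [13/512, 51/1024)
  'c': [1/64 + 5/128*7/8, 1/64 + 5/128*1/1) = [51/1024, 7/128) <- contains code 107/2048
  emit 'c', narrow to [51/1024, 7/128)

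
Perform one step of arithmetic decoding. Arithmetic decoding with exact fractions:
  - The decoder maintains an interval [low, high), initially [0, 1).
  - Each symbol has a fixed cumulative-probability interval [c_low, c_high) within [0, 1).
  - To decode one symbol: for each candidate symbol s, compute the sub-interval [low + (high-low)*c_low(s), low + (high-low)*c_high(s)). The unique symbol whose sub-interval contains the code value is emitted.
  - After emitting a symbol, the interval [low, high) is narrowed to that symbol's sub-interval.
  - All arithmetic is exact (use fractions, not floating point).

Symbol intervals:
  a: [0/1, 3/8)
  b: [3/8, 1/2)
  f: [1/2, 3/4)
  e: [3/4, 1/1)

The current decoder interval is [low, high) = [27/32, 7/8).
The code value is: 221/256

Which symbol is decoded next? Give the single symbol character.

Interval width = high − low = 7/8 − 27/32 = 1/32
Scaled code = (code − low) / width = (221/256 − 27/32) / 1/32 = 5/8
  a: [0/1, 3/8) 
  b: [3/8, 1/2) 
  f: [1/2, 3/4) ← scaled code falls here ✓
  e: [3/4, 1/1) 

Answer: f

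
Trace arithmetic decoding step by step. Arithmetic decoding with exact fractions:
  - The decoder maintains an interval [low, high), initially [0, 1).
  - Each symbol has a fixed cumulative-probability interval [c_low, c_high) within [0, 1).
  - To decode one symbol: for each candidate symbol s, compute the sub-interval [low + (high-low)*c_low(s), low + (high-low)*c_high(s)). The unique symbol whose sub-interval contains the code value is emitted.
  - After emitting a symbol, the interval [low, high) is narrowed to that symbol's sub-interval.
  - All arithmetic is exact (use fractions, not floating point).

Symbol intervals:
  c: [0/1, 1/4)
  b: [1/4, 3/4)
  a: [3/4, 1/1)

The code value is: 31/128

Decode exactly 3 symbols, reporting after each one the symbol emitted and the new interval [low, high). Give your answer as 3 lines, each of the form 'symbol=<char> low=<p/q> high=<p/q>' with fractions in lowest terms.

Answer: symbol=c low=0/1 high=1/4
symbol=a low=3/16 high=1/4
symbol=a low=15/64 high=1/4

Derivation:
Step 1: interval [0/1, 1/1), width = 1/1 - 0/1 = 1/1
  'c': [0/1 + 1/1*0/1, 0/1 + 1/1*1/4) = [0/1, 1/4) <- contains code 31/128
  'b': [0/1 + 1/1*1/4, 0/1 + 1/1*3/4) = [1/4, 3/4)
  'a': [0/1 + 1/1*3/4, 0/1 + 1/1*1/1) = [3/4, 1/1)
  emit 'c', narrow to [0/1, 1/4)
Step 2: interval [0/1, 1/4), width = 1/4 - 0/1 = 1/4
  'c': [0/1 + 1/4*0/1, 0/1 + 1/4*1/4) = [0/1, 1/16)
  'b': [0/1 + 1/4*1/4, 0/1 + 1/4*3/4) = [1/16, 3/16)
  'a': [0/1 + 1/4*3/4, 0/1 + 1/4*1/1) = [3/16, 1/4) <- contains code 31/128
  emit 'a', narrow to [3/16, 1/4)
Step 3: interval [3/16, 1/4), width = 1/4 - 3/16 = 1/16
  'c': [3/16 + 1/16*0/1, 3/16 + 1/16*1/4) = [3/16, 13/64)
  'b': [3/16 + 1/16*1/4, 3/16 + 1/16*3/4) = [13/64, 15/64)
  'a': [3/16 + 1/16*3/4, 3/16 + 1/16*1/1) = [15/64, 1/4) <- contains code 31/128
  emit 'a', narrow to [15/64, 1/4)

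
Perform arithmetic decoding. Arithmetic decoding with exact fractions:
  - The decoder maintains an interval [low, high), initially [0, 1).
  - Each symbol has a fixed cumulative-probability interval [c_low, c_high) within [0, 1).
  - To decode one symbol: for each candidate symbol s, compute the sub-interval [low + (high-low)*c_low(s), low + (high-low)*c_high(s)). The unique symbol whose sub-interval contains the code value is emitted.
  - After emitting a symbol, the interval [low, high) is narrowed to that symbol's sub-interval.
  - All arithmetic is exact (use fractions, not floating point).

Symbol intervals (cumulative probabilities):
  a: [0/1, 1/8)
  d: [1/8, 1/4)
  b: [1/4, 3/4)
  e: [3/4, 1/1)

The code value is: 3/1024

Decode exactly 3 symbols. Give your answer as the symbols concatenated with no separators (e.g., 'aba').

Answer: aad

Derivation:
Step 1: interval [0/1, 1/1), width = 1/1 - 0/1 = 1/1
  'a': [0/1 + 1/1*0/1, 0/1 + 1/1*1/8) = [0/1, 1/8) <- contains code 3/1024
  'd': [0/1 + 1/1*1/8, 0/1 + 1/1*1/4) = [1/8, 1/4)
  'b': [0/1 + 1/1*1/4, 0/1 + 1/1*3/4) = [1/4, 3/4)
  'e': [0/1 + 1/1*3/4, 0/1 + 1/1*1/1) = [3/4, 1/1)
  emit 'a', narrow to [0/1, 1/8)
Step 2: interval [0/1, 1/8), width = 1/8 - 0/1 = 1/8
  'a': [0/1 + 1/8*0/1, 0/1 + 1/8*1/8) = [0/1, 1/64) <- contains code 3/1024
  'd': [0/1 + 1/8*1/8, 0/1 + 1/8*1/4) = [1/64, 1/32)
  'b': [0/1 + 1/8*1/4, 0/1 + 1/8*3/4) = [1/32, 3/32)
  'e': [0/1 + 1/8*3/4, 0/1 + 1/8*1/1) = [3/32, 1/8)
  emit 'a', narrow to [0/1, 1/64)
Step 3: interval [0/1, 1/64), width = 1/64 - 0/1 = 1/64
  'a': [0/1 + 1/64*0/1, 0/1 + 1/64*1/8) = [0/1, 1/512)
  'd': [0/1 + 1/64*1/8, 0/1 + 1/64*1/4) = [1/512, 1/256) <- contains code 3/1024
  'b': [0/1 + 1/64*1/4, 0/1 + 1/64*3/4) = [1/256, 3/256)
  'e': [0/1 + 1/64*3/4, 0/1 + 1/64*1/1) = [3/256, 1/64)
  emit 'd', narrow to [1/512, 1/256)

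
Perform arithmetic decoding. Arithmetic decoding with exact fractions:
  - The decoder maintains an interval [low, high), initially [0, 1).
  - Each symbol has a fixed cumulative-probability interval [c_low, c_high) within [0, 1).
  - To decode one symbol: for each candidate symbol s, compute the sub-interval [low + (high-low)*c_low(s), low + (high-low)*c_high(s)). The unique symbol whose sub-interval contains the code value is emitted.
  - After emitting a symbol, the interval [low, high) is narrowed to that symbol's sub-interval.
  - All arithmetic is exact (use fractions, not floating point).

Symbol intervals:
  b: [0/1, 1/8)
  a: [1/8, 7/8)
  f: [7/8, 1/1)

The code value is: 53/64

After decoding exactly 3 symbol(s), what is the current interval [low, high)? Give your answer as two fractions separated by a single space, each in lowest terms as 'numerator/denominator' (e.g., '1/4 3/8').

Step 1: interval [0/1, 1/1), width = 1/1 - 0/1 = 1/1
  'b': [0/1 + 1/1*0/1, 0/1 + 1/1*1/8) = [0/1, 1/8)
  'a': [0/1 + 1/1*1/8, 0/1 + 1/1*7/8) = [1/8, 7/8) <- contains code 53/64
  'f': [0/1 + 1/1*7/8, 0/1 + 1/1*1/1) = [7/8, 1/1)
  emit 'a', narrow to [1/8, 7/8)
Step 2: interval [1/8, 7/8), width = 7/8 - 1/8 = 3/4
  'b': [1/8 + 3/4*0/1, 1/8 + 3/4*1/8) = [1/8, 7/32)
  'a': [1/8 + 3/4*1/8, 1/8 + 3/4*7/8) = [7/32, 25/32)
  'f': [1/8 + 3/4*7/8, 1/8 + 3/4*1/1) = [25/32, 7/8) <- contains code 53/64
  emit 'f', narrow to [25/32, 7/8)
Step 3: interval [25/32, 7/8), width = 7/8 - 25/32 = 3/32
  'b': [25/32 + 3/32*0/1, 25/32 + 3/32*1/8) = [25/32, 203/256)
  'a': [25/32 + 3/32*1/8, 25/32 + 3/32*7/8) = [203/256, 221/256) <- contains code 53/64
  'f': [25/32 + 3/32*7/8, 25/32 + 3/32*1/1) = [221/256, 7/8)
  emit 'a', narrow to [203/256, 221/256)

Answer: 203/256 221/256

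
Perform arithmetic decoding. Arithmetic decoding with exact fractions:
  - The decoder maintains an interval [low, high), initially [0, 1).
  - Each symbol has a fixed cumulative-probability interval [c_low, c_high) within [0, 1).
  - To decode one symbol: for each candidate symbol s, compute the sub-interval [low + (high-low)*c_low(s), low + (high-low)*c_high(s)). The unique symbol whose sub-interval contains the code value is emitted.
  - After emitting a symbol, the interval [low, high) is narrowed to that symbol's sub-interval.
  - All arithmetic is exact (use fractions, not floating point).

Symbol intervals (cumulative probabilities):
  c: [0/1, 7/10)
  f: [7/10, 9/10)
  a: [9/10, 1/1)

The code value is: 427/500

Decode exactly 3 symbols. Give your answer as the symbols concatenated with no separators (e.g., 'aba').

Answer: ffc

Derivation:
Step 1: interval [0/1, 1/1), width = 1/1 - 0/1 = 1/1
  'c': [0/1 + 1/1*0/1, 0/1 + 1/1*7/10) = [0/1, 7/10)
  'f': [0/1 + 1/1*7/10, 0/1 + 1/1*9/10) = [7/10, 9/10) <- contains code 427/500
  'a': [0/1 + 1/1*9/10, 0/1 + 1/1*1/1) = [9/10, 1/1)
  emit 'f', narrow to [7/10, 9/10)
Step 2: interval [7/10, 9/10), width = 9/10 - 7/10 = 1/5
  'c': [7/10 + 1/5*0/1, 7/10 + 1/5*7/10) = [7/10, 21/25)
  'f': [7/10 + 1/5*7/10, 7/10 + 1/5*9/10) = [21/25, 22/25) <- contains code 427/500
  'a': [7/10 + 1/5*9/10, 7/10 + 1/5*1/1) = [22/25, 9/10)
  emit 'f', narrow to [21/25, 22/25)
Step 3: interval [21/25, 22/25), width = 22/25 - 21/25 = 1/25
  'c': [21/25 + 1/25*0/1, 21/25 + 1/25*7/10) = [21/25, 217/250) <- contains code 427/500
  'f': [21/25 + 1/25*7/10, 21/25 + 1/25*9/10) = [217/250, 219/250)
  'a': [21/25 + 1/25*9/10, 21/25 + 1/25*1/1) = [219/250, 22/25)
  emit 'c', narrow to [21/25, 217/250)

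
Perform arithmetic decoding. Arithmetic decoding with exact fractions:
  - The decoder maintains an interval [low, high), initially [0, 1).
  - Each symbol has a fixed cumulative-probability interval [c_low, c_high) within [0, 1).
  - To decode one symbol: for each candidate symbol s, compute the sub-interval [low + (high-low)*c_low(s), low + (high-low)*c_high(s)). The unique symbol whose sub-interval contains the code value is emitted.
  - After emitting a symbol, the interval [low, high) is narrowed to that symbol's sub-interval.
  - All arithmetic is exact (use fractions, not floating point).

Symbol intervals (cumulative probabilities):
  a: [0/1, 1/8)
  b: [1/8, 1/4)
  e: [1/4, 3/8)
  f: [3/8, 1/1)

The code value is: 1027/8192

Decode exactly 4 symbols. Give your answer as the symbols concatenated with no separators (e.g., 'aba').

Step 1: interval [0/1, 1/1), width = 1/1 - 0/1 = 1/1
  'a': [0/1 + 1/1*0/1, 0/1 + 1/1*1/8) = [0/1, 1/8)
  'b': [0/1 + 1/1*1/8, 0/1 + 1/1*1/4) = [1/8, 1/4) <- contains code 1027/8192
  'e': [0/1 + 1/1*1/4, 0/1 + 1/1*3/8) = [1/4, 3/8)
  'f': [0/1 + 1/1*3/8, 0/1 + 1/1*1/1) = [3/8, 1/1)
  emit 'b', narrow to [1/8, 1/4)
Step 2: interval [1/8, 1/4), width = 1/4 - 1/8 = 1/8
  'a': [1/8 + 1/8*0/1, 1/8 + 1/8*1/8) = [1/8, 9/64) <- contains code 1027/8192
  'b': [1/8 + 1/8*1/8, 1/8 + 1/8*1/4) = [9/64, 5/32)
  'e': [1/8 + 1/8*1/4, 1/8 + 1/8*3/8) = [5/32, 11/64)
  'f': [1/8 + 1/8*3/8, 1/8 + 1/8*1/1) = [11/64, 1/4)
  emit 'a', narrow to [1/8, 9/64)
Step 3: interval [1/8, 9/64), width = 9/64 - 1/8 = 1/64
  'a': [1/8 + 1/64*0/1, 1/8 + 1/64*1/8) = [1/8, 65/512) <- contains code 1027/8192
  'b': [1/8 + 1/64*1/8, 1/8 + 1/64*1/4) = [65/512, 33/256)
  'e': [1/8 + 1/64*1/4, 1/8 + 1/64*3/8) = [33/256, 67/512)
  'f': [1/8 + 1/64*3/8, 1/8 + 1/64*1/1) = [67/512, 9/64)
  emit 'a', narrow to [1/8, 65/512)
Step 4: interval [1/8, 65/512), width = 65/512 - 1/8 = 1/512
  'a': [1/8 + 1/512*0/1, 1/8 + 1/512*1/8) = [1/8, 513/4096)
  'b': [1/8 + 1/512*1/8, 1/8 + 1/512*1/4) = [513/4096, 257/2048) <- contains code 1027/8192
  'e': [1/8 + 1/512*1/4, 1/8 + 1/512*3/8) = [257/2048, 515/4096)
  'f': [1/8 + 1/512*3/8, 1/8 + 1/512*1/1) = [515/4096, 65/512)
  emit 'b', narrow to [513/4096, 257/2048)

Answer: baab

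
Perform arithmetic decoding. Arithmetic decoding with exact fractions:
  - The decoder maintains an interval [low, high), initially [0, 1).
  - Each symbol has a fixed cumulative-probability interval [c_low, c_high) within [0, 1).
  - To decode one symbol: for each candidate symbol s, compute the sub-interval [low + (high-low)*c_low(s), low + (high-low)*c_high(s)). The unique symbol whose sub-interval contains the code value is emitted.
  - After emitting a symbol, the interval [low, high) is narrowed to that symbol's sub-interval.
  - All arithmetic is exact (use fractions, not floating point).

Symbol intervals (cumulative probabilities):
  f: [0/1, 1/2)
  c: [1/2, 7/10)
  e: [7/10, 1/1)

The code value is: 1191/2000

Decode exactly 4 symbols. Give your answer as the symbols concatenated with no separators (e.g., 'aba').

Step 1: interval [0/1, 1/1), width = 1/1 - 0/1 = 1/1
  'f': [0/1 + 1/1*0/1, 0/1 + 1/1*1/2) = [0/1, 1/2)
  'c': [0/1 + 1/1*1/2, 0/1 + 1/1*7/10) = [1/2, 7/10) <- contains code 1191/2000
  'e': [0/1 + 1/1*7/10, 0/1 + 1/1*1/1) = [7/10, 1/1)
  emit 'c', narrow to [1/2, 7/10)
Step 2: interval [1/2, 7/10), width = 7/10 - 1/2 = 1/5
  'f': [1/2 + 1/5*0/1, 1/2 + 1/5*1/2) = [1/2, 3/5) <- contains code 1191/2000
  'c': [1/2 + 1/5*1/2, 1/2 + 1/5*7/10) = [3/5, 16/25)
  'e': [1/2 + 1/5*7/10, 1/2 + 1/5*1/1) = [16/25, 7/10)
  emit 'f', narrow to [1/2, 3/5)
Step 3: interval [1/2, 3/5), width = 3/5 - 1/2 = 1/10
  'f': [1/2 + 1/10*0/1, 1/2 + 1/10*1/2) = [1/2, 11/20)
  'c': [1/2 + 1/10*1/2, 1/2 + 1/10*7/10) = [11/20, 57/100)
  'e': [1/2 + 1/10*7/10, 1/2 + 1/10*1/1) = [57/100, 3/5) <- contains code 1191/2000
  emit 'e', narrow to [57/100, 3/5)
Step 4: interval [57/100, 3/5), width = 3/5 - 57/100 = 3/100
  'f': [57/100 + 3/100*0/1, 57/100 + 3/100*1/2) = [57/100, 117/200)
  'c': [57/100 + 3/100*1/2, 57/100 + 3/100*7/10) = [117/200, 591/1000)
  'e': [57/100 + 3/100*7/10, 57/100 + 3/100*1/1) = [591/1000, 3/5) <- contains code 1191/2000
  emit 'e', narrow to [591/1000, 3/5)

Answer: cfee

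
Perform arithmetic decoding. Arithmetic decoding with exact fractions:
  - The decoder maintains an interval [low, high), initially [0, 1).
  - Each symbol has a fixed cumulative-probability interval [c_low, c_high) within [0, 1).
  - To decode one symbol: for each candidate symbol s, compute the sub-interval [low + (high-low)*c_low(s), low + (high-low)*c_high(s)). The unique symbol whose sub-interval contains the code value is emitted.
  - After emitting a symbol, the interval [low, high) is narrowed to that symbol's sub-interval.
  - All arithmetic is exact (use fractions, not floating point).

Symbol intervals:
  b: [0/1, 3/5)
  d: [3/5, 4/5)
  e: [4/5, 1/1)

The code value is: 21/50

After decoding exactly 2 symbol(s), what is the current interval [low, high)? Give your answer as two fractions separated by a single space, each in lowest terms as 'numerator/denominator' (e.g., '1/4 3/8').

Answer: 9/25 12/25

Derivation:
Step 1: interval [0/1, 1/1), width = 1/1 - 0/1 = 1/1
  'b': [0/1 + 1/1*0/1, 0/1 + 1/1*3/5) = [0/1, 3/5) <- contains code 21/50
  'd': [0/1 + 1/1*3/5, 0/1 + 1/1*4/5) = [3/5, 4/5)
  'e': [0/1 + 1/1*4/5, 0/1 + 1/1*1/1) = [4/5, 1/1)
  emit 'b', narrow to [0/1, 3/5)
Step 2: interval [0/1, 3/5), width = 3/5 - 0/1 = 3/5
  'b': [0/1 + 3/5*0/1, 0/1 + 3/5*3/5) = [0/1, 9/25)
  'd': [0/1 + 3/5*3/5, 0/1 + 3/5*4/5) = [9/25, 12/25) <- contains code 21/50
  'e': [0/1 + 3/5*4/5, 0/1 + 3/5*1/1) = [12/25, 3/5)
  emit 'd', narrow to [9/25, 12/25)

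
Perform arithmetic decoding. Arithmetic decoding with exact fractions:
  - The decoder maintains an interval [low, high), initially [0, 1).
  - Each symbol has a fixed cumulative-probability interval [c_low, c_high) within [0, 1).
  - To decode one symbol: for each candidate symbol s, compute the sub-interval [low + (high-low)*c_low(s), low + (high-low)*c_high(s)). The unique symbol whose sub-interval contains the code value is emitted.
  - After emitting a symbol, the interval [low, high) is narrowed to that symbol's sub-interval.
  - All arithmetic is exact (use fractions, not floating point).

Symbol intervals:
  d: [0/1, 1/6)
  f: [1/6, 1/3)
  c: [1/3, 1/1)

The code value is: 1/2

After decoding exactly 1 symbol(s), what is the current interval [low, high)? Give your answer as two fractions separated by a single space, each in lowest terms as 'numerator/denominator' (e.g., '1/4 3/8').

Step 1: interval [0/1, 1/1), width = 1/1 - 0/1 = 1/1
  'd': [0/1 + 1/1*0/1, 0/1 + 1/1*1/6) = [0/1, 1/6)
  'f': [0/1 + 1/1*1/6, 0/1 + 1/1*1/3) = [1/6, 1/3)
  'c': [0/1 + 1/1*1/3, 0/1 + 1/1*1/1) = [1/3, 1/1) <- contains code 1/2
  emit 'c', narrow to [1/3, 1/1)

Answer: 1/3 1/1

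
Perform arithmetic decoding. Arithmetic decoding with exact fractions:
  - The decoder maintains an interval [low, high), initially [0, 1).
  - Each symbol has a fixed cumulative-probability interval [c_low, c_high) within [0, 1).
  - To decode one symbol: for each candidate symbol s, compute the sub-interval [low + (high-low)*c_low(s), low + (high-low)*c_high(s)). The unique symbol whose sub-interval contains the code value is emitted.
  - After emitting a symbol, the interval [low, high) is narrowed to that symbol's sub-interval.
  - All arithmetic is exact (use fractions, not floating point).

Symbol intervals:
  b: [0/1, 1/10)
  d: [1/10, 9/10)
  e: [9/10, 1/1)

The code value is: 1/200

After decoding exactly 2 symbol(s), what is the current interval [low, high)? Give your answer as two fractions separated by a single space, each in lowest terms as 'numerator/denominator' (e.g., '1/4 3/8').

Step 1: interval [0/1, 1/1), width = 1/1 - 0/1 = 1/1
  'b': [0/1 + 1/1*0/1, 0/1 + 1/1*1/10) = [0/1, 1/10) <- contains code 1/200
  'd': [0/1 + 1/1*1/10, 0/1 + 1/1*9/10) = [1/10, 9/10)
  'e': [0/1 + 1/1*9/10, 0/1 + 1/1*1/1) = [9/10, 1/1)
  emit 'b', narrow to [0/1, 1/10)
Step 2: interval [0/1, 1/10), width = 1/10 - 0/1 = 1/10
  'b': [0/1 + 1/10*0/1, 0/1 + 1/10*1/10) = [0/1, 1/100) <- contains code 1/200
  'd': [0/1 + 1/10*1/10, 0/1 + 1/10*9/10) = [1/100, 9/100)
  'e': [0/1 + 1/10*9/10, 0/1 + 1/10*1/1) = [9/100, 1/10)
  emit 'b', narrow to [0/1, 1/100)

Answer: 0/1 1/100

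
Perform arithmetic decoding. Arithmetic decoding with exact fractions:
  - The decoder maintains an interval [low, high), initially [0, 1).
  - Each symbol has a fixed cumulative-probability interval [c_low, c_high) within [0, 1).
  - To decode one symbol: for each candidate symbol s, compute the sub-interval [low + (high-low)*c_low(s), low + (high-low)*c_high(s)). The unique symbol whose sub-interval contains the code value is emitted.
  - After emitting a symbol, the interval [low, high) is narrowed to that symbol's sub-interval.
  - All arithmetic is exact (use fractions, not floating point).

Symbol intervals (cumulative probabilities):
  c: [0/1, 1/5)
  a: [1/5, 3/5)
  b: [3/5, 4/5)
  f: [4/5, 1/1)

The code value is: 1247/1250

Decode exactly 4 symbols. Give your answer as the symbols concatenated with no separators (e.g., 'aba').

Step 1: interval [0/1, 1/1), width = 1/1 - 0/1 = 1/1
  'c': [0/1 + 1/1*0/1, 0/1 + 1/1*1/5) = [0/1, 1/5)
  'a': [0/1 + 1/1*1/5, 0/1 + 1/1*3/5) = [1/5, 3/5)
  'b': [0/1 + 1/1*3/5, 0/1 + 1/1*4/5) = [3/5, 4/5)
  'f': [0/1 + 1/1*4/5, 0/1 + 1/1*1/1) = [4/5, 1/1) <- contains code 1247/1250
  emit 'f', narrow to [4/5, 1/1)
Step 2: interval [4/5, 1/1), width = 1/1 - 4/5 = 1/5
  'c': [4/5 + 1/5*0/1, 4/5 + 1/5*1/5) = [4/5, 21/25)
  'a': [4/5 + 1/5*1/5, 4/5 + 1/5*3/5) = [21/25, 23/25)
  'b': [4/5 + 1/5*3/5, 4/5 + 1/5*4/5) = [23/25, 24/25)
  'f': [4/5 + 1/5*4/5, 4/5 + 1/5*1/1) = [24/25, 1/1) <- contains code 1247/1250
  emit 'f', narrow to [24/25, 1/1)
Step 3: interval [24/25, 1/1), width = 1/1 - 24/25 = 1/25
  'c': [24/25 + 1/25*0/1, 24/25 + 1/25*1/5) = [24/25, 121/125)
  'a': [24/25 + 1/25*1/5, 24/25 + 1/25*3/5) = [121/125, 123/125)
  'b': [24/25 + 1/25*3/5, 24/25 + 1/25*4/5) = [123/125, 124/125)
  'f': [24/25 + 1/25*4/5, 24/25 + 1/25*1/1) = [124/125, 1/1) <- contains code 1247/1250
  emit 'f', narrow to [124/125, 1/1)
Step 4: interval [124/125, 1/1), width = 1/1 - 124/125 = 1/125
  'c': [124/125 + 1/125*0/1, 124/125 + 1/125*1/5) = [124/125, 621/625)
  'a': [124/125 + 1/125*1/5, 124/125 + 1/125*3/5) = [621/625, 623/625)
  'b': [124/125 + 1/125*3/5, 124/125 + 1/125*4/5) = [623/625, 624/625) <- contains code 1247/1250
  'f': [124/125 + 1/125*4/5, 124/125 + 1/125*1/1) = [624/625, 1/1)
  emit 'b', narrow to [623/625, 624/625)

Answer: fffb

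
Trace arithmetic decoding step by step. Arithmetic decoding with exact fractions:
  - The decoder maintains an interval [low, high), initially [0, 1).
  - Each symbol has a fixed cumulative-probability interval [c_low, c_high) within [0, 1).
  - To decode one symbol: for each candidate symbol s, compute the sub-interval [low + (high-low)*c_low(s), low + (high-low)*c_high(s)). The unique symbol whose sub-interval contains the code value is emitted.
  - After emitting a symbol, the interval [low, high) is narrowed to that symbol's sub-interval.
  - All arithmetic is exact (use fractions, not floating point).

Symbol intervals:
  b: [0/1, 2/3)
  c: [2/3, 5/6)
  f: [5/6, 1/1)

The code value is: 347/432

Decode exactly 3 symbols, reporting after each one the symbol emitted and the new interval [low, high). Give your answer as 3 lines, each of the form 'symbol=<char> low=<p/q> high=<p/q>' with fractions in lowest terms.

Step 1: interval [0/1, 1/1), width = 1/1 - 0/1 = 1/1
  'b': [0/1 + 1/1*0/1, 0/1 + 1/1*2/3) = [0/1, 2/3)
  'c': [0/1 + 1/1*2/3, 0/1 + 1/1*5/6) = [2/3, 5/6) <- contains code 347/432
  'f': [0/1 + 1/1*5/6, 0/1 + 1/1*1/1) = [5/6, 1/1)
  emit 'c', narrow to [2/3, 5/6)
Step 2: interval [2/3, 5/6), width = 5/6 - 2/3 = 1/6
  'b': [2/3 + 1/6*0/1, 2/3 + 1/6*2/3) = [2/3, 7/9)
  'c': [2/3 + 1/6*2/3, 2/3 + 1/6*5/6) = [7/9, 29/36) <- contains code 347/432
  'f': [2/3 + 1/6*5/6, 2/3 + 1/6*1/1) = [29/36, 5/6)
  emit 'c', narrow to [7/9, 29/36)
Step 3: interval [7/9, 29/36), width = 29/36 - 7/9 = 1/36
  'b': [7/9 + 1/36*0/1, 7/9 + 1/36*2/3) = [7/9, 43/54)
  'c': [7/9 + 1/36*2/3, 7/9 + 1/36*5/6) = [43/54, 173/216)
  'f': [7/9 + 1/36*5/6, 7/9 + 1/36*1/1) = [173/216, 29/36) <- contains code 347/432
  emit 'f', narrow to [173/216, 29/36)

Answer: symbol=c low=2/3 high=5/6
symbol=c low=7/9 high=29/36
symbol=f low=173/216 high=29/36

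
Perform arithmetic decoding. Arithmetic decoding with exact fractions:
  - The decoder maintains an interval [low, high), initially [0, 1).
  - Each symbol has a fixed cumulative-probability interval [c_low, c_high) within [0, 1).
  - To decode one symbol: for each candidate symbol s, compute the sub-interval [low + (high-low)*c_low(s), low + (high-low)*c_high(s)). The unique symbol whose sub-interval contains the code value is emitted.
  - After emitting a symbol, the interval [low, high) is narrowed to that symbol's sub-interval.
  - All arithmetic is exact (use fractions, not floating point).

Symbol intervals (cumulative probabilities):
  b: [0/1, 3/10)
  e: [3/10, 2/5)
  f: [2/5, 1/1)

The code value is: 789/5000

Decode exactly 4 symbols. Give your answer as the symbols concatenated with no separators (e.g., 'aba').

Answer: bfbf

Derivation:
Step 1: interval [0/1, 1/1), width = 1/1 - 0/1 = 1/1
  'b': [0/1 + 1/1*0/1, 0/1 + 1/1*3/10) = [0/1, 3/10) <- contains code 789/5000
  'e': [0/1 + 1/1*3/10, 0/1 + 1/1*2/5) = [3/10, 2/5)
  'f': [0/1 + 1/1*2/5, 0/1 + 1/1*1/1) = [2/5, 1/1)
  emit 'b', narrow to [0/1, 3/10)
Step 2: interval [0/1, 3/10), width = 3/10 - 0/1 = 3/10
  'b': [0/1 + 3/10*0/1, 0/1 + 3/10*3/10) = [0/1, 9/100)
  'e': [0/1 + 3/10*3/10, 0/1 + 3/10*2/5) = [9/100, 3/25)
  'f': [0/1 + 3/10*2/5, 0/1 + 3/10*1/1) = [3/25, 3/10) <- contains code 789/5000
  emit 'f', narrow to [3/25, 3/10)
Step 3: interval [3/25, 3/10), width = 3/10 - 3/25 = 9/50
  'b': [3/25 + 9/50*0/1, 3/25 + 9/50*3/10) = [3/25, 87/500) <- contains code 789/5000
  'e': [3/25 + 9/50*3/10, 3/25 + 9/50*2/5) = [87/500, 24/125)
  'f': [3/25 + 9/50*2/5, 3/25 + 9/50*1/1) = [24/125, 3/10)
  emit 'b', narrow to [3/25, 87/500)
Step 4: interval [3/25, 87/500), width = 87/500 - 3/25 = 27/500
  'b': [3/25 + 27/500*0/1, 3/25 + 27/500*3/10) = [3/25, 681/5000)
  'e': [3/25 + 27/500*3/10, 3/25 + 27/500*2/5) = [681/5000, 177/1250)
  'f': [3/25 + 27/500*2/5, 3/25 + 27/500*1/1) = [177/1250, 87/500) <- contains code 789/5000
  emit 'f', narrow to [177/1250, 87/500)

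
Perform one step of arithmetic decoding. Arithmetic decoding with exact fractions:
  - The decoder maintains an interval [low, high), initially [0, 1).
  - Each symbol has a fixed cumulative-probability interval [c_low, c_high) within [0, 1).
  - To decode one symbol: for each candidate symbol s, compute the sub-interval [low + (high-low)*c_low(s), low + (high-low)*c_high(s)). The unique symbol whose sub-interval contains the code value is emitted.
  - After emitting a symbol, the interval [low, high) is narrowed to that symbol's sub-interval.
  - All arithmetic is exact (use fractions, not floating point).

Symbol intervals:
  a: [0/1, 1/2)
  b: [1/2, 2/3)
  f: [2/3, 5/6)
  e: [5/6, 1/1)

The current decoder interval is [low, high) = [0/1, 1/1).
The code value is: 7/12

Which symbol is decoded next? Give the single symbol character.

Answer: b

Derivation:
Interval width = high − low = 1/1 − 0/1 = 1/1
Scaled code = (code − low) / width = (7/12 − 0/1) / 1/1 = 7/12
  a: [0/1, 1/2) 
  b: [1/2, 2/3) ← scaled code falls here ✓
  f: [2/3, 5/6) 
  e: [5/6, 1/1) 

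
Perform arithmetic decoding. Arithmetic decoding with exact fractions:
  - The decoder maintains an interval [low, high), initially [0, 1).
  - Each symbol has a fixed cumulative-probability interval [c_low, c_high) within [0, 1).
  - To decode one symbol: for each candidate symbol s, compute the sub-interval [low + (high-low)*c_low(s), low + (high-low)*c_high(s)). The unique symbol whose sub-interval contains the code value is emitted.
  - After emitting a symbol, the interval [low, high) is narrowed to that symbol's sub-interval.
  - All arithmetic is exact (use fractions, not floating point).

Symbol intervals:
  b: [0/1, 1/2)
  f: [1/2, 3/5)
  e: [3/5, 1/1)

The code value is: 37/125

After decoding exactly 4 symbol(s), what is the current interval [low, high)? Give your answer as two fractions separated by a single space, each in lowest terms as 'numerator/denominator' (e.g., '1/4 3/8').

Answer: 73/250 3/10

Derivation:
Step 1: interval [0/1, 1/1), width = 1/1 - 0/1 = 1/1
  'b': [0/1 + 1/1*0/1, 0/1 + 1/1*1/2) = [0/1, 1/2) <- contains code 37/125
  'f': [0/1 + 1/1*1/2, 0/1 + 1/1*3/5) = [1/2, 3/5)
  'e': [0/1 + 1/1*3/5, 0/1 + 1/1*1/1) = [3/5, 1/1)
  emit 'b', narrow to [0/1, 1/2)
Step 2: interval [0/1, 1/2), width = 1/2 - 0/1 = 1/2
  'b': [0/1 + 1/2*0/1, 0/1 + 1/2*1/2) = [0/1, 1/4)
  'f': [0/1 + 1/2*1/2, 0/1 + 1/2*3/5) = [1/4, 3/10) <- contains code 37/125
  'e': [0/1 + 1/2*3/5, 0/1 + 1/2*1/1) = [3/10, 1/2)
  emit 'f', narrow to [1/4, 3/10)
Step 3: interval [1/4, 3/10), width = 3/10 - 1/4 = 1/20
  'b': [1/4 + 1/20*0/1, 1/4 + 1/20*1/2) = [1/4, 11/40)
  'f': [1/4 + 1/20*1/2, 1/4 + 1/20*3/5) = [11/40, 7/25)
  'e': [1/4 + 1/20*3/5, 1/4 + 1/20*1/1) = [7/25, 3/10) <- contains code 37/125
  emit 'e', narrow to [7/25, 3/10)
Step 4: interval [7/25, 3/10), width = 3/10 - 7/25 = 1/50
  'b': [7/25 + 1/50*0/1, 7/25 + 1/50*1/2) = [7/25, 29/100)
  'f': [7/25 + 1/50*1/2, 7/25 + 1/50*3/5) = [29/100, 73/250)
  'e': [7/25 + 1/50*3/5, 7/25 + 1/50*1/1) = [73/250, 3/10) <- contains code 37/125
  emit 'e', narrow to [73/250, 3/10)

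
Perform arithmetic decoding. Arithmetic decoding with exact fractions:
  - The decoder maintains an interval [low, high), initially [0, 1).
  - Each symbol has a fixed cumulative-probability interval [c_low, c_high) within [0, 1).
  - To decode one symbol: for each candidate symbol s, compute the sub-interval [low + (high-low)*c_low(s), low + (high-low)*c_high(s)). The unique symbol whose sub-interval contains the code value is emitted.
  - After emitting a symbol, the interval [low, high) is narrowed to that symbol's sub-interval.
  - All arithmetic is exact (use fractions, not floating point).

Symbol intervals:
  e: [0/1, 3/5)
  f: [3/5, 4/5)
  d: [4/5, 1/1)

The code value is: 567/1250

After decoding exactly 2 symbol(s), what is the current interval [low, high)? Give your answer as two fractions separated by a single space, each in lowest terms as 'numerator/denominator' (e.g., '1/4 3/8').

Answer: 9/25 12/25

Derivation:
Step 1: interval [0/1, 1/1), width = 1/1 - 0/1 = 1/1
  'e': [0/1 + 1/1*0/1, 0/1 + 1/1*3/5) = [0/1, 3/5) <- contains code 567/1250
  'f': [0/1 + 1/1*3/5, 0/1 + 1/1*4/5) = [3/5, 4/5)
  'd': [0/1 + 1/1*4/5, 0/1 + 1/1*1/1) = [4/5, 1/1)
  emit 'e', narrow to [0/1, 3/5)
Step 2: interval [0/1, 3/5), width = 3/5 - 0/1 = 3/5
  'e': [0/1 + 3/5*0/1, 0/1 + 3/5*3/5) = [0/1, 9/25)
  'f': [0/1 + 3/5*3/5, 0/1 + 3/5*4/5) = [9/25, 12/25) <- contains code 567/1250
  'd': [0/1 + 3/5*4/5, 0/1 + 3/5*1/1) = [12/25, 3/5)
  emit 'f', narrow to [9/25, 12/25)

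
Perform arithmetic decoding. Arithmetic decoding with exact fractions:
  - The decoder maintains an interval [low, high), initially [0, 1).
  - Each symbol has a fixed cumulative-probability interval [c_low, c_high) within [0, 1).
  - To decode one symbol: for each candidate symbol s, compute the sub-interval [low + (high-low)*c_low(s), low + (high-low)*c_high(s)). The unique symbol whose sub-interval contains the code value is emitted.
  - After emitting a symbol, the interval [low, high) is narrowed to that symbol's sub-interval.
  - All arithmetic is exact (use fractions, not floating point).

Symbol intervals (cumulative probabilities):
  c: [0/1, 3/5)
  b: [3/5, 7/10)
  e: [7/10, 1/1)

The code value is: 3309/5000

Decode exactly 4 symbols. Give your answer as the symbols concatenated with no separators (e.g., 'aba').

Step 1: interval [0/1, 1/1), width = 1/1 - 0/1 = 1/1
  'c': [0/1 + 1/1*0/1, 0/1 + 1/1*3/5) = [0/1, 3/5)
  'b': [0/1 + 1/1*3/5, 0/1 + 1/1*7/10) = [3/5, 7/10) <- contains code 3309/5000
  'e': [0/1 + 1/1*7/10, 0/1 + 1/1*1/1) = [7/10, 1/1)
  emit 'b', narrow to [3/5, 7/10)
Step 2: interval [3/5, 7/10), width = 7/10 - 3/5 = 1/10
  'c': [3/5 + 1/10*0/1, 3/5 + 1/10*3/5) = [3/5, 33/50)
  'b': [3/5 + 1/10*3/5, 3/5 + 1/10*7/10) = [33/50, 67/100) <- contains code 3309/5000
  'e': [3/5 + 1/10*7/10, 3/5 + 1/10*1/1) = [67/100, 7/10)
  emit 'b', narrow to [33/50, 67/100)
Step 3: interval [33/50, 67/100), width = 67/100 - 33/50 = 1/100
  'c': [33/50 + 1/100*0/1, 33/50 + 1/100*3/5) = [33/50, 333/500) <- contains code 3309/5000
  'b': [33/50 + 1/100*3/5, 33/50 + 1/100*7/10) = [333/500, 667/1000)
  'e': [33/50 + 1/100*7/10, 33/50 + 1/100*1/1) = [667/1000, 67/100)
  emit 'c', narrow to [33/50, 333/500)
Step 4: interval [33/50, 333/500), width = 333/500 - 33/50 = 3/500
  'c': [33/50 + 3/500*0/1, 33/50 + 3/500*3/5) = [33/50, 1659/2500) <- contains code 3309/5000
  'b': [33/50 + 3/500*3/5, 33/50 + 3/500*7/10) = [1659/2500, 3321/5000)
  'e': [33/50 + 3/500*7/10, 33/50 + 3/500*1/1) = [3321/5000, 333/500)
  emit 'c', narrow to [33/50, 1659/2500)

Answer: bbcc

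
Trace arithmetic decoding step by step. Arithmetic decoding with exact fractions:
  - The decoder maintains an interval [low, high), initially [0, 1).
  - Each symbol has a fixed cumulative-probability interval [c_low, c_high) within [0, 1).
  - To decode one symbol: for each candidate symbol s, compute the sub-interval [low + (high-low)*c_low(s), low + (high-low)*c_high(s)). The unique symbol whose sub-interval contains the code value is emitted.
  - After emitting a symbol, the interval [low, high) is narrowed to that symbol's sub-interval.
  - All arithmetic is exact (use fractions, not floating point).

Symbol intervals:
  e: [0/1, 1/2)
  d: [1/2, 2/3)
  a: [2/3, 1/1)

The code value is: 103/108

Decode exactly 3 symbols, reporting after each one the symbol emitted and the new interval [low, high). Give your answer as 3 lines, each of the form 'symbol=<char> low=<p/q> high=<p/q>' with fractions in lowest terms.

Answer: symbol=a low=2/3 high=1/1
symbol=a low=8/9 high=1/1
symbol=d low=17/18 high=26/27

Derivation:
Step 1: interval [0/1, 1/1), width = 1/1 - 0/1 = 1/1
  'e': [0/1 + 1/1*0/1, 0/1 + 1/1*1/2) = [0/1, 1/2)
  'd': [0/1 + 1/1*1/2, 0/1 + 1/1*2/3) = [1/2, 2/3)
  'a': [0/1 + 1/1*2/3, 0/1 + 1/1*1/1) = [2/3, 1/1) <- contains code 103/108
  emit 'a', narrow to [2/3, 1/1)
Step 2: interval [2/3, 1/1), width = 1/1 - 2/3 = 1/3
  'e': [2/3 + 1/3*0/1, 2/3 + 1/3*1/2) = [2/3, 5/6)
  'd': [2/3 + 1/3*1/2, 2/3 + 1/3*2/3) = [5/6, 8/9)
  'a': [2/3 + 1/3*2/3, 2/3 + 1/3*1/1) = [8/9, 1/1) <- contains code 103/108
  emit 'a', narrow to [8/9, 1/1)
Step 3: interval [8/9, 1/1), width = 1/1 - 8/9 = 1/9
  'e': [8/9 + 1/9*0/1, 8/9 + 1/9*1/2) = [8/9, 17/18)
  'd': [8/9 + 1/9*1/2, 8/9 + 1/9*2/3) = [17/18, 26/27) <- contains code 103/108
  'a': [8/9 + 1/9*2/3, 8/9 + 1/9*1/1) = [26/27, 1/1)
  emit 'd', narrow to [17/18, 26/27)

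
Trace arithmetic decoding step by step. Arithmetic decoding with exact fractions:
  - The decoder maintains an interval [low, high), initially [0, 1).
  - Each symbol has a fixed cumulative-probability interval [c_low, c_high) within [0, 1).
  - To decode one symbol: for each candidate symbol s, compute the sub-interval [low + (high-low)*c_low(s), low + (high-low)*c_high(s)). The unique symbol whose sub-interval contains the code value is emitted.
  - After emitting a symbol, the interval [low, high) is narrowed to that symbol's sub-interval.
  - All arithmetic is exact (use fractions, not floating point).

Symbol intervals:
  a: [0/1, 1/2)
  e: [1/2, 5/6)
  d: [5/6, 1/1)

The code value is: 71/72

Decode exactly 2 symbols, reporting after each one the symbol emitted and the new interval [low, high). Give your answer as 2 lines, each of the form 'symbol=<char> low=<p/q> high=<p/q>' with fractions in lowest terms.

Answer: symbol=d low=5/6 high=1/1
symbol=d low=35/36 high=1/1

Derivation:
Step 1: interval [0/1, 1/1), width = 1/1 - 0/1 = 1/1
  'a': [0/1 + 1/1*0/1, 0/1 + 1/1*1/2) = [0/1, 1/2)
  'e': [0/1 + 1/1*1/2, 0/1 + 1/1*5/6) = [1/2, 5/6)
  'd': [0/1 + 1/1*5/6, 0/1 + 1/1*1/1) = [5/6, 1/1) <- contains code 71/72
  emit 'd', narrow to [5/6, 1/1)
Step 2: interval [5/6, 1/1), width = 1/1 - 5/6 = 1/6
  'a': [5/6 + 1/6*0/1, 5/6 + 1/6*1/2) = [5/6, 11/12)
  'e': [5/6 + 1/6*1/2, 5/6 + 1/6*5/6) = [11/12, 35/36)
  'd': [5/6 + 1/6*5/6, 5/6 + 1/6*1/1) = [35/36, 1/1) <- contains code 71/72
  emit 'd', narrow to [35/36, 1/1)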